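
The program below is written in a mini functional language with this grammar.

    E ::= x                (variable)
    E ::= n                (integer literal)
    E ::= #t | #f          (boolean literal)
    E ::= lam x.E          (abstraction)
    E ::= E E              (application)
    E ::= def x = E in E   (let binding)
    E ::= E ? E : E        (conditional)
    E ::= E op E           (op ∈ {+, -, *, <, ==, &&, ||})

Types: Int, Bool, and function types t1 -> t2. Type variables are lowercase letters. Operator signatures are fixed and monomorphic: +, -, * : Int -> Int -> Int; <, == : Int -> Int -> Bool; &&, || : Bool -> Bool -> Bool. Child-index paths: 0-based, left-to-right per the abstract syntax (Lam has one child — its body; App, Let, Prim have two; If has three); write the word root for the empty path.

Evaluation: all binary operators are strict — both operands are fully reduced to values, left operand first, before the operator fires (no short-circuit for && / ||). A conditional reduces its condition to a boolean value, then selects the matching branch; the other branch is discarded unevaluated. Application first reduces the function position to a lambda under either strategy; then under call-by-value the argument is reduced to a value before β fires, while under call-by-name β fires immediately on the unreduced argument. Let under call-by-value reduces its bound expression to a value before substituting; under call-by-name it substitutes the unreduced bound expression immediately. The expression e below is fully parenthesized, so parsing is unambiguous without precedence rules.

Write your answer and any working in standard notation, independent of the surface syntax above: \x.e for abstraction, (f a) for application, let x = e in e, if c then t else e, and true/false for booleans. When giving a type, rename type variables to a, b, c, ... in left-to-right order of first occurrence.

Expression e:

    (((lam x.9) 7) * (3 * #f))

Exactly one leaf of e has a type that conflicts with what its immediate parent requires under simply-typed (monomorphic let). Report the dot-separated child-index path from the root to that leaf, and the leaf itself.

Answer: 1.1 : false

Working:
\x._ : a -> Int
  unify a -> Int ~ Int -> b
  unify a ~ Int
  unify Int ~ b
_ _ : Int
  unify Int ~ Int
  unify Int ~ Int
  unify Bool ~ Int
  FAIL: mismatch Bool ~ Int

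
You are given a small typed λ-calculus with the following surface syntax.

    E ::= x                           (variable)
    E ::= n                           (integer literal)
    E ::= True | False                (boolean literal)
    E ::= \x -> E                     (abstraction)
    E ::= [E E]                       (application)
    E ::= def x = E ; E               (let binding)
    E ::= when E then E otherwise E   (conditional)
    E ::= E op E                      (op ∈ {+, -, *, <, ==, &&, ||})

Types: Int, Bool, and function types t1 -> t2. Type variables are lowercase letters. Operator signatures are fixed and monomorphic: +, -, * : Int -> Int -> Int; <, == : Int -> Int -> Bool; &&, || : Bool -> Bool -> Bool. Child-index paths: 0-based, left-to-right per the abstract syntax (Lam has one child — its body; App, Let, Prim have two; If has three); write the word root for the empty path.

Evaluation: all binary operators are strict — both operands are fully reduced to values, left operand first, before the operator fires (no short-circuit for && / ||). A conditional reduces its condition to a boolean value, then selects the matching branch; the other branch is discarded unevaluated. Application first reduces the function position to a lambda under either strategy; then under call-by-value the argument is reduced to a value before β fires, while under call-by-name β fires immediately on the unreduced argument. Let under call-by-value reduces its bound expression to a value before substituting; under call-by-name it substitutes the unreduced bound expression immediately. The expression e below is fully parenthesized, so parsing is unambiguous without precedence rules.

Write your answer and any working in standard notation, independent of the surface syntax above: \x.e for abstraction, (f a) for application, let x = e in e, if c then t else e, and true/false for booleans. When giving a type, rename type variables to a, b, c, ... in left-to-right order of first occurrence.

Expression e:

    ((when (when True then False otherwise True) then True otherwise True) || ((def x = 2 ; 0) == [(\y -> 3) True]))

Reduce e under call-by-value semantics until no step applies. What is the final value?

Answer: true

Derivation:
step 0: ((if (if true then false else true) then true else true) || ((let x = 2 in 0) == ((\y.3) true)))
step 1: [if@0.0] ((if false then true else true) || ((let x = 2 in 0) == ((\y.3) true)))
step 2: [if@0] (true || ((let x = 2 in 0) == ((\y.3) true)))
step 3: [let@1.0] (true || (0 == ((\y.3) true)))
step 4: [beta@1.1] (true || (0 == 3))
step 5: [delta@1] (true || false)
step 6: [delta@root] true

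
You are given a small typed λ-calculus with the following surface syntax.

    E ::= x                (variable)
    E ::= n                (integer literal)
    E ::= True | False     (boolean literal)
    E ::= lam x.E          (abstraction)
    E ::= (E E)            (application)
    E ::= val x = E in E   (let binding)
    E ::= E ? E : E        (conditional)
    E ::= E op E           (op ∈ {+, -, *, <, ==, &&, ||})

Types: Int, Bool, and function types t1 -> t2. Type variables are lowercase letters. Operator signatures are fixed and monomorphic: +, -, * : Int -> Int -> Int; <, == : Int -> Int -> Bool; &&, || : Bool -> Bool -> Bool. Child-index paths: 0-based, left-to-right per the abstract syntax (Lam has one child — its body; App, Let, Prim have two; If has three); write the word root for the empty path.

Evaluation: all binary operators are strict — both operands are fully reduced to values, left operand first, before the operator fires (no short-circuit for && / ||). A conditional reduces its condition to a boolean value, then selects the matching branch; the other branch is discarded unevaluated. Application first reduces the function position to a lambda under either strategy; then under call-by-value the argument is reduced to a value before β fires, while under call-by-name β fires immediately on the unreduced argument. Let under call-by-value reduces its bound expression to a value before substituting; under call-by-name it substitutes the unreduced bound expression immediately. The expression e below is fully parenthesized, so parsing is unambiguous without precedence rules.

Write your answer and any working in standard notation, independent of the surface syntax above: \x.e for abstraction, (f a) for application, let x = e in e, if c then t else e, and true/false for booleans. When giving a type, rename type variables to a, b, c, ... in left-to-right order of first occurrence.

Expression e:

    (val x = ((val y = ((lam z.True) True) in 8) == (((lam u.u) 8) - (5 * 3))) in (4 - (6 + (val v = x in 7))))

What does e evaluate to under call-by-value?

Derivation:
step 0: (let x = ((let y = ((\z.true) true) in 8) == (((\u.u) 8) - (5 * 3))) in (4 - (6 + (let v = x in 7))))
step 1: [beta@0.0.0] (let x = ((let y = true in 8) == (((\u.u) 8) - (5 * 3))) in (4 - (6 + (let v = x in 7))))
step 2: [let@0.0] (let x = (8 == (((\u.u) 8) - (5 * 3))) in (4 - (6 + (let v = x in 7))))
step 3: [beta@0.1.0] (let x = (8 == (8 - (5 * 3))) in (4 - (6 + (let v = x in 7))))
step 4: [delta@0.1.1] (let x = (8 == (8 - 15)) in (4 - (6 + (let v = x in 7))))
step 5: [delta@0.1] (let x = (8 == -7) in (4 - (6 + (let v = x in 7))))
step 6: [delta@0] (let x = false in (4 - (6 + (let v = x in 7))))
step 7: [let@root] (4 - (6 + (let v = false in 7)))
step 8: [let@1.1] (4 - (6 + 7))
step 9: [delta@1] (4 - 13)
step 10: [delta@root] -9

Answer: -9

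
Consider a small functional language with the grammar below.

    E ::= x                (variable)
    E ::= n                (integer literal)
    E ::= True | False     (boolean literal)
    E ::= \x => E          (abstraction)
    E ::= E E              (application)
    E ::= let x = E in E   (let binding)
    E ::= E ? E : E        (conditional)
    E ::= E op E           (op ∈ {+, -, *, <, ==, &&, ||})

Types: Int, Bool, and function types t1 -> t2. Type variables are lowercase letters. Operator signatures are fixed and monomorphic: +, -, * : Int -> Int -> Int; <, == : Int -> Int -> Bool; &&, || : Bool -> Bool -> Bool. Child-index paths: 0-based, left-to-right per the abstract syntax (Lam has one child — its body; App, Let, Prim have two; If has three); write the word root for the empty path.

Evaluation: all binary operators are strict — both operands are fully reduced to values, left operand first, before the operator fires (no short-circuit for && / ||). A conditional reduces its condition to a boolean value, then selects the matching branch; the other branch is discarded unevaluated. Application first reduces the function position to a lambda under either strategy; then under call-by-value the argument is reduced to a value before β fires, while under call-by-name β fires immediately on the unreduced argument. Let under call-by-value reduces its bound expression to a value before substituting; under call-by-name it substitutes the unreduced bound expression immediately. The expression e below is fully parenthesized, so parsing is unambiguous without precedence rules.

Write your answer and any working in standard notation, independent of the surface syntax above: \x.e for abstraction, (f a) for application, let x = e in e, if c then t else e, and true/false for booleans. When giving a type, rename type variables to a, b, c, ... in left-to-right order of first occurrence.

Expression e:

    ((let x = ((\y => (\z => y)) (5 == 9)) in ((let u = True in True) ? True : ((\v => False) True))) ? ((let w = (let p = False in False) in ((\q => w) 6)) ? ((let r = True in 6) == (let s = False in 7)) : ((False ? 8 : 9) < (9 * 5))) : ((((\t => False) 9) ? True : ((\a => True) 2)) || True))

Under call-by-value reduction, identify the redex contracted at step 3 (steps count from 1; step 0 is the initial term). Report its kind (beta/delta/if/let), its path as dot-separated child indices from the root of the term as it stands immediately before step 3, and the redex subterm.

Trace:
step 0: (if (let x = ((\y.(\z.y)) (5 == 9)) in (if (let u = true in true) then true else ((\v.false) true))) then (if (let w = (let p = false in false) in ((\q.w) 6)) then ((let r = true in 6) == (let s = false in 7)) else ((if false then 8 else 9) < (9 * 5))) else ((if ((\t.false) 9) then true else ((\a.true) 2)) || true))
step 1: [delta@0.0.1] (if (let x = ((\y.(\z.y)) false) in (if (let u = true in true) then true else ((\v.false) true))) then (if (let w = (let p = false in false) in ((\q.w) 6)) then ((let r = true in 6) == (let s = false in 7)) else ((if false then 8 else 9) < (9 * 5))) else ((if ((\t.false) 9) then true else ((\a.true) 2)) || true))
step 2: [beta@0.0] (if (let x = (\z.false) in (if (let u = true in true) then true else ((\v.false) true))) then (if (let w = (let p = false in false) in ((\q.w) 6)) then ((let r = true in 6) == (let s = false in 7)) else ((if false then 8 else 9) < (9 * 5))) else ((if ((\t.false) 9) then true else ((\a.true) 2)) || true))
step 3: [let@0] (if (if (let u = true in true) then true else ((\v.false) true)) then (if (let w = (let p = false in false) in ((\q.w) 6)) then ((let r = true in 6) == (let s = false in 7)) else ((if false then 8 else 9) < (9 * 5))) else ((if ((\t.false) 9) then true else ((\a.true) 2)) || true))

Answer: let at 0 : (let x = (\z.false) in (if (let u = true in true) then true else ((\v.false) true)))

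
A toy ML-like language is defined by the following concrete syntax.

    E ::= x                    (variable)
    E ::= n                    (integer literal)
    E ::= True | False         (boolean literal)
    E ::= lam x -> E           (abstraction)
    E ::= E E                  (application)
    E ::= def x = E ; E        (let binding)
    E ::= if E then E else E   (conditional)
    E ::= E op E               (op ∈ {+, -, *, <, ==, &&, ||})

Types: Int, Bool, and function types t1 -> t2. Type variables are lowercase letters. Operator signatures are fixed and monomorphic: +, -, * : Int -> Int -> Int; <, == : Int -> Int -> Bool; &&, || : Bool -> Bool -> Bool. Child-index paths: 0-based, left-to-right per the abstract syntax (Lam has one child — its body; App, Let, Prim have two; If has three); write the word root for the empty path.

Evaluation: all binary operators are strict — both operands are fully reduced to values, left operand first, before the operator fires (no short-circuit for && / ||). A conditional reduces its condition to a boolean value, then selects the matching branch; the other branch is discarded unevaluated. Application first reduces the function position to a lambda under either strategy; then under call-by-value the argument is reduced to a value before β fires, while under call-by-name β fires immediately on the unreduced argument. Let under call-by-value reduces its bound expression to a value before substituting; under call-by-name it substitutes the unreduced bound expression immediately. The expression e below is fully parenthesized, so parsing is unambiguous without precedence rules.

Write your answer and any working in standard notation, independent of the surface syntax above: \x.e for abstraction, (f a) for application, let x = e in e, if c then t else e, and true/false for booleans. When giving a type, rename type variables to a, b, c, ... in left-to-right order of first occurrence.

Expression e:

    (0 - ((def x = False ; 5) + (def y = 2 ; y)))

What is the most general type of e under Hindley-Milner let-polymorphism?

Answer: Int

Working:
  unify Int ~ Int
let x : Bool
  unify Int ~ Int
let y : Int
y : Int
  unify Int ~ Int
  unify Int ~ Int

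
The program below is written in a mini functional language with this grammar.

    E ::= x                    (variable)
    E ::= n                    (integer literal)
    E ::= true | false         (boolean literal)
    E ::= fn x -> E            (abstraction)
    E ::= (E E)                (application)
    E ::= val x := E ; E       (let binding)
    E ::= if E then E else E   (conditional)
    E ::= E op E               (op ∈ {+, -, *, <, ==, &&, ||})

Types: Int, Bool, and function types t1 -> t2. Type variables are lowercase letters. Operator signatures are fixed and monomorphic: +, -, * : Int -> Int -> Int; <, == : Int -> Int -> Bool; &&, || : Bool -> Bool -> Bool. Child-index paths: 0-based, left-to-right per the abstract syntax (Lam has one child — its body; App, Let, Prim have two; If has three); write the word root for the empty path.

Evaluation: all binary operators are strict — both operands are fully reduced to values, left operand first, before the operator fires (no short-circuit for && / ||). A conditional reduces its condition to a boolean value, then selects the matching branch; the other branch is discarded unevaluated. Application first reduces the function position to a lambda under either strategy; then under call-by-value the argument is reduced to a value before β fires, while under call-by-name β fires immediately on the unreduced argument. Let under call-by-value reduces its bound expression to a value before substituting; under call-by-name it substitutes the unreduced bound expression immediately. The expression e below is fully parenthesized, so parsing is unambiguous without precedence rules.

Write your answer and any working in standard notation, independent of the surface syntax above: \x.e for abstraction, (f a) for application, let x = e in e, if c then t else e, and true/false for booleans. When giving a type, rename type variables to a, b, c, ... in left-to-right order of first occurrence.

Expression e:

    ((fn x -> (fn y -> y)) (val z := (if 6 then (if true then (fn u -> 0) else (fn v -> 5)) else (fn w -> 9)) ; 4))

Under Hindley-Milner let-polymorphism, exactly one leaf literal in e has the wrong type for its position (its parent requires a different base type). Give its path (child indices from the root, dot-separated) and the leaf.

Working:
y : b
\y._ : b -> b
\x._ : a -> b -> b
  unify Int ~ Bool
  FAIL: mismatch Int ~ Bool

Answer: 1.0.0 : 6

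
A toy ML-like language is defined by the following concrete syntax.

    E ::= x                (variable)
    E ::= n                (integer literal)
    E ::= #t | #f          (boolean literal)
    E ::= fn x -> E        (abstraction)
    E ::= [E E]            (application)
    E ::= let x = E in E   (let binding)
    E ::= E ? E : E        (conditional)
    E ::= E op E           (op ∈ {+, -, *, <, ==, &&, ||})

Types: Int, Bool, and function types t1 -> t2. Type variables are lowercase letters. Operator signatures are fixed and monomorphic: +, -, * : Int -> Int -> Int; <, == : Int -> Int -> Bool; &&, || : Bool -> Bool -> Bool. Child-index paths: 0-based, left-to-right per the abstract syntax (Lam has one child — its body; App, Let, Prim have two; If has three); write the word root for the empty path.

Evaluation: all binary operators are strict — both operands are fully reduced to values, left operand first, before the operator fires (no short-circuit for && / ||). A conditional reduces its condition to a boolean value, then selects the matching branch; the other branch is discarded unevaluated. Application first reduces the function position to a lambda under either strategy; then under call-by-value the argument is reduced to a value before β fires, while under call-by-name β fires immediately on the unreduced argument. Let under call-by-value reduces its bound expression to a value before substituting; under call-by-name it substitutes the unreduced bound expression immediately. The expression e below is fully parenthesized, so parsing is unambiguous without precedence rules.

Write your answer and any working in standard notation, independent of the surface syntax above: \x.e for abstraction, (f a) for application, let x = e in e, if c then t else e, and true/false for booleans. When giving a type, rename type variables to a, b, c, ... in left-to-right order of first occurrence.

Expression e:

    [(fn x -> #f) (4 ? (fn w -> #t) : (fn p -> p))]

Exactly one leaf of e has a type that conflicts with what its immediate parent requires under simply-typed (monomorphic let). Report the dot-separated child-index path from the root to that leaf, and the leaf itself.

Working:
\x._ : a -> Bool
  unify Int ~ Bool
  FAIL: mismatch Int ~ Bool

Answer: 1.0 : 4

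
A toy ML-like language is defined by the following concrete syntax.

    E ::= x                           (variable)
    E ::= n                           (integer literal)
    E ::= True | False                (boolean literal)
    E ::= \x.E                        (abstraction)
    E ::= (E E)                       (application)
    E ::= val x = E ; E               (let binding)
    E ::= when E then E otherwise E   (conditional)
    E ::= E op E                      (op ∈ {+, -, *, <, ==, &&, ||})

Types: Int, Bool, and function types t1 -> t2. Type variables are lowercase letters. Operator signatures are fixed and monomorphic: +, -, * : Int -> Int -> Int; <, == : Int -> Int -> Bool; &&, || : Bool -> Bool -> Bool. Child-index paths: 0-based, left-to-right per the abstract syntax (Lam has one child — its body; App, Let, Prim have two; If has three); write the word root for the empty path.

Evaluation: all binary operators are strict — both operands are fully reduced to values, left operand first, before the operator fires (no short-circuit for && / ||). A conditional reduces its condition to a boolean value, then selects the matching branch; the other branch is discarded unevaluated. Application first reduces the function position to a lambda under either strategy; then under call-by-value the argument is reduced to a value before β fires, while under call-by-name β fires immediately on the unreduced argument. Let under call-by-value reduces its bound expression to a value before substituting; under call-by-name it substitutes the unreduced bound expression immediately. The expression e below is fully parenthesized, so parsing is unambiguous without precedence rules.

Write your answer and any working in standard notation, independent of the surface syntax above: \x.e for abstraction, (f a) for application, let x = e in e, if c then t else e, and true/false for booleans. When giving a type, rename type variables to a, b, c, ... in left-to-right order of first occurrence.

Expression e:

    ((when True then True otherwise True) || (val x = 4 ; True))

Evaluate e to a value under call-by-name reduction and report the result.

Trace:
step 0: ((if true then true else true) || (let x = 4 in true))
step 1: [if@0] (true || (let x = 4 in true))
step 2: [let@1] (true || true)
step 3: [delta@root] true

Answer: true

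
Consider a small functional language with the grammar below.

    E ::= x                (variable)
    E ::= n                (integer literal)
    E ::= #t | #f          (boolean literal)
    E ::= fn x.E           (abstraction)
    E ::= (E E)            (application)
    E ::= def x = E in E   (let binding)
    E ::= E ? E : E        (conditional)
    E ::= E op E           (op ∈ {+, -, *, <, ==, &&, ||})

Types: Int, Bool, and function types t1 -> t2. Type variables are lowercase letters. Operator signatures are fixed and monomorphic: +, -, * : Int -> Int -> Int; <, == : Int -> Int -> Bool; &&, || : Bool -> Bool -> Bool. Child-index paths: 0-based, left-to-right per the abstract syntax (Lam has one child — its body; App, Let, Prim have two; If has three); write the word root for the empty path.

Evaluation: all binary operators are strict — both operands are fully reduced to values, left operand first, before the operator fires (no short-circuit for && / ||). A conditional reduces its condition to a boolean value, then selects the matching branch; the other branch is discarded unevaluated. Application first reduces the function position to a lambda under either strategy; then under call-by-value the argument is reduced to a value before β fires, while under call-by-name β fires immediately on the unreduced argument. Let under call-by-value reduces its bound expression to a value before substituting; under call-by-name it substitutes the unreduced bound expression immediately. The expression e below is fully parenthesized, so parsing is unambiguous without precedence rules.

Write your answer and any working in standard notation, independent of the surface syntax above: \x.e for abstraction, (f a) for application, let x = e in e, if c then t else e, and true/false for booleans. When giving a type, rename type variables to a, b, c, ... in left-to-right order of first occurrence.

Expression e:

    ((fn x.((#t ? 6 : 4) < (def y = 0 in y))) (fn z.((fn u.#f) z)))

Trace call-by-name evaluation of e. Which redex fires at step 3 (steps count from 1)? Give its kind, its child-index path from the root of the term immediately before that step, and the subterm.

Derivation:
step 0: ((\x.((if true then 6 else 4) < (let y = 0 in y))) (\z.((\u.false) z)))
step 1: [beta@root] ((if true then 6 else 4) < (let y = 0 in y))
step 2: [if@0] (6 < (let y = 0 in y))
step 3: [let@1] (6 < 0)

Answer: let at 1 : (let y = 0 in y)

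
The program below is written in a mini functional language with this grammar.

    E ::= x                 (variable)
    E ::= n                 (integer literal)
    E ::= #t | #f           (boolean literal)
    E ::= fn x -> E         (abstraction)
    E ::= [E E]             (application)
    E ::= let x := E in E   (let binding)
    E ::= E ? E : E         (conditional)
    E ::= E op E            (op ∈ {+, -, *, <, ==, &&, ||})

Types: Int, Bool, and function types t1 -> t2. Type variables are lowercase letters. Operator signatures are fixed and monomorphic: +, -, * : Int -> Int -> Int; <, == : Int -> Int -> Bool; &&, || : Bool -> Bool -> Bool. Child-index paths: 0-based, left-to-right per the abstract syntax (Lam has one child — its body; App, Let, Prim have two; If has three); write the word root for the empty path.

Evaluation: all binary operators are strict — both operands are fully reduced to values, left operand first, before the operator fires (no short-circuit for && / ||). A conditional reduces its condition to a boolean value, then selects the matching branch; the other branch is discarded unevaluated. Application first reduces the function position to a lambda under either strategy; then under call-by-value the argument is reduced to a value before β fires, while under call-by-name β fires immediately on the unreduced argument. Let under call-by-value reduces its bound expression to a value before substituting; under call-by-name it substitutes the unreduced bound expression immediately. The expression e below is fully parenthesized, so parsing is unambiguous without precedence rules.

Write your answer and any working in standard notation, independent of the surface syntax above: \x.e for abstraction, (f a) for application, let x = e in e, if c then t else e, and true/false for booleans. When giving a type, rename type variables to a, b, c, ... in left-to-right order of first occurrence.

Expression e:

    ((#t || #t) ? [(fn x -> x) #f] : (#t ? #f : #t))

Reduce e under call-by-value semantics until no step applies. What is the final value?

Derivation:
step 0: (if (true || true) then ((\x.x) false) else (if true then false else true))
step 1: [delta@0] (if true then ((\x.x) false) else (if true then false else true))
step 2: [if@root] ((\x.x) false)
step 3: [beta@root] false

Answer: false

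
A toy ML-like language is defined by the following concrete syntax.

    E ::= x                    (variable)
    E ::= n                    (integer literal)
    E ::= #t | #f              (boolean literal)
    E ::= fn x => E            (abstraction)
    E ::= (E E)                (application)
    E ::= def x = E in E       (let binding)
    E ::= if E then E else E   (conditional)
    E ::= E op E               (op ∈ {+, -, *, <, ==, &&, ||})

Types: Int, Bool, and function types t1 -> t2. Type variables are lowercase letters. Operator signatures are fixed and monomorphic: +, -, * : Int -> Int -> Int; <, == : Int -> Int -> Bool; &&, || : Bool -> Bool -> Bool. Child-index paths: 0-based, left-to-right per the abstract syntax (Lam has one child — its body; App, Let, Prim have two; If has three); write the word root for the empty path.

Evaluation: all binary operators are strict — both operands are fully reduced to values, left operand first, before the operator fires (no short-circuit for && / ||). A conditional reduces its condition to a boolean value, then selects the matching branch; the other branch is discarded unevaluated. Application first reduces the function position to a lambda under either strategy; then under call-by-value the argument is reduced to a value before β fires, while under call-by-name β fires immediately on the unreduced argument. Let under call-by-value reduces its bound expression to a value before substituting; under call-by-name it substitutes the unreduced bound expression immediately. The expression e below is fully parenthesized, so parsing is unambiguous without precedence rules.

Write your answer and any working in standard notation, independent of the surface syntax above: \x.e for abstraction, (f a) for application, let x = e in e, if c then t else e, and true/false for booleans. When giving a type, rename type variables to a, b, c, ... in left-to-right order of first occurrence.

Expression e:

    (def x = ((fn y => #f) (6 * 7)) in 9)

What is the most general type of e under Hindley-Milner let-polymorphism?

Answer: Int

Derivation:
\y._ : a -> Bool
  unify Int ~ Int
  unify Int ~ Int
  unify a -> Bool ~ Int -> b
  unify a ~ Int
  unify Bool ~ b
_ _ : Bool
let x : Bool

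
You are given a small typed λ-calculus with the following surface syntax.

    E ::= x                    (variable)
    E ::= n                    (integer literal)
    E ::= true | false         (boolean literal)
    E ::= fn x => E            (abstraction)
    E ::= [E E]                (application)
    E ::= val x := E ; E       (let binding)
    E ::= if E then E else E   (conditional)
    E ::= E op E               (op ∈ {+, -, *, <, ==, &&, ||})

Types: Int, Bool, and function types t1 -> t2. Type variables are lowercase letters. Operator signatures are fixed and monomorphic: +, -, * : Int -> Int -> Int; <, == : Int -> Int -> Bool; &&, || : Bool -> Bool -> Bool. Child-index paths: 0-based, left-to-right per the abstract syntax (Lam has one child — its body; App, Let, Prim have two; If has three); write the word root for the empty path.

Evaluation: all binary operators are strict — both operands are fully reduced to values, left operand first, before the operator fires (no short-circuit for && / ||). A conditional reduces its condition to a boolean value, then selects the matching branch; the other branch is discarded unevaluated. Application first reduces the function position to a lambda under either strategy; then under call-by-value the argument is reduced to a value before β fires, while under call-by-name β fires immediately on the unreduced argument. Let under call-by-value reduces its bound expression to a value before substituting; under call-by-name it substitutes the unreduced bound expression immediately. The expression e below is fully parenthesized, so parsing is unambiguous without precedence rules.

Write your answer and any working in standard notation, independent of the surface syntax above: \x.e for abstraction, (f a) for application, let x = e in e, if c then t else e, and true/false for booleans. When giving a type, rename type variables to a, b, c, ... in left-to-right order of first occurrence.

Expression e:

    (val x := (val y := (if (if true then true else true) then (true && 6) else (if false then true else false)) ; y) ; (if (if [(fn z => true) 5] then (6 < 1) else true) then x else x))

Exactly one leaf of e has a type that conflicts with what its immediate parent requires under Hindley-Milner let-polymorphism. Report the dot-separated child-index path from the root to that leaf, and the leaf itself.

Trace:
  unify Bool ~ Bool
  unify Bool ~ Bool
  unify Bool ~ Bool
  unify Bool ~ Bool
  unify Int ~ Bool
  FAIL: mismatch Int ~ Bool

Answer: 0.0.1.1 : 6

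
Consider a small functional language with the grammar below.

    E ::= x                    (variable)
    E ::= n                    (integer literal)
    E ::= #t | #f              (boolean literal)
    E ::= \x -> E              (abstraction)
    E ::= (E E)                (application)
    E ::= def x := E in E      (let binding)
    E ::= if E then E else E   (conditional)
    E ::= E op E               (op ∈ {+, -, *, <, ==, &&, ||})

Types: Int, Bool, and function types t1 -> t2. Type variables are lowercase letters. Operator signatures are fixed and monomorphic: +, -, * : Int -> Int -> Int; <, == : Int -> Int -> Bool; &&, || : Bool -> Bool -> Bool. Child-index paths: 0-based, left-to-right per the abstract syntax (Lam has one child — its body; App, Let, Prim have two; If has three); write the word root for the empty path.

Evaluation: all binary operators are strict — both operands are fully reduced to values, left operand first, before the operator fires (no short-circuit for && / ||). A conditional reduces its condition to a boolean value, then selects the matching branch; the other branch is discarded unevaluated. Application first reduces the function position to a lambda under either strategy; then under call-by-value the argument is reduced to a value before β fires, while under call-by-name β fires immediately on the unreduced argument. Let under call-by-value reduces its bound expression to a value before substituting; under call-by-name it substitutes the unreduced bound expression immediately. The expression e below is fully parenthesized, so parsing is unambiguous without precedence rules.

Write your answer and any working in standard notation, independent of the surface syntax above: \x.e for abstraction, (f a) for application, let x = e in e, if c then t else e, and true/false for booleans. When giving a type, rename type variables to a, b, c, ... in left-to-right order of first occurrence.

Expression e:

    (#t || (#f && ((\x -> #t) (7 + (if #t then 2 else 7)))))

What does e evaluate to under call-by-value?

Answer: true

Derivation:
step 0: (true || (false && ((\x.true) (7 + (if true then 2 else 7)))))
step 1: [if@1.1.1.1] (true || (false && ((\x.true) (7 + 2))))
step 2: [delta@1.1.1] (true || (false && ((\x.true) 9)))
step 3: [beta@1.1] (true || (false && true))
step 4: [delta@1] (true || false)
step 5: [delta@root] true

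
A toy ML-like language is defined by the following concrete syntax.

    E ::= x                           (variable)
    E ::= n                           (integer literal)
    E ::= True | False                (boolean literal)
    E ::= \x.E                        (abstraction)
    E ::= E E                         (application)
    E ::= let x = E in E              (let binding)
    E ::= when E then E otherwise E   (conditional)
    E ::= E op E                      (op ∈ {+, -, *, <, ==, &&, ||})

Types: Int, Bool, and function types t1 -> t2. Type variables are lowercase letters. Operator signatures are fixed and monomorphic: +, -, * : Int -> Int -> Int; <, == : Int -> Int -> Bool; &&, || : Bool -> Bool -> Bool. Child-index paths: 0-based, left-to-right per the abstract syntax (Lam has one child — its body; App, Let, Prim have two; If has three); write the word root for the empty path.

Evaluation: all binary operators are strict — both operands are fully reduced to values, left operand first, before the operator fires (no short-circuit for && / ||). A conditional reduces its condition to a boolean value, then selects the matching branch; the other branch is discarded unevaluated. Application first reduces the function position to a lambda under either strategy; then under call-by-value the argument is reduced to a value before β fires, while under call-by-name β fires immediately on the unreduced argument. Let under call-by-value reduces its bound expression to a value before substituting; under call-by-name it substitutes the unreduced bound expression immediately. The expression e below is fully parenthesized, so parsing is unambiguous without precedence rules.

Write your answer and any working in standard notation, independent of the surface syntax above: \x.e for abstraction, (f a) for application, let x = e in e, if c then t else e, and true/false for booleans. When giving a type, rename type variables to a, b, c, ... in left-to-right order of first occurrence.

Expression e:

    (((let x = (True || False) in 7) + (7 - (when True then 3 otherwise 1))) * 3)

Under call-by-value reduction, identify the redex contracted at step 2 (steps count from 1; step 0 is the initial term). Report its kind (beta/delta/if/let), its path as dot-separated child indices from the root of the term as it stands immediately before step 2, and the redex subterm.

Answer: let at 0.0 : (let x = true in 7)

Derivation:
step 0: (((let x = (true || false) in 7) + (7 - (if true then 3 else 1))) * 3)
step 1: [delta@0.0.0] (((let x = true in 7) + (7 - (if true then 3 else 1))) * 3)
step 2: [let@0.0] ((7 + (7 - (if true then 3 else 1))) * 3)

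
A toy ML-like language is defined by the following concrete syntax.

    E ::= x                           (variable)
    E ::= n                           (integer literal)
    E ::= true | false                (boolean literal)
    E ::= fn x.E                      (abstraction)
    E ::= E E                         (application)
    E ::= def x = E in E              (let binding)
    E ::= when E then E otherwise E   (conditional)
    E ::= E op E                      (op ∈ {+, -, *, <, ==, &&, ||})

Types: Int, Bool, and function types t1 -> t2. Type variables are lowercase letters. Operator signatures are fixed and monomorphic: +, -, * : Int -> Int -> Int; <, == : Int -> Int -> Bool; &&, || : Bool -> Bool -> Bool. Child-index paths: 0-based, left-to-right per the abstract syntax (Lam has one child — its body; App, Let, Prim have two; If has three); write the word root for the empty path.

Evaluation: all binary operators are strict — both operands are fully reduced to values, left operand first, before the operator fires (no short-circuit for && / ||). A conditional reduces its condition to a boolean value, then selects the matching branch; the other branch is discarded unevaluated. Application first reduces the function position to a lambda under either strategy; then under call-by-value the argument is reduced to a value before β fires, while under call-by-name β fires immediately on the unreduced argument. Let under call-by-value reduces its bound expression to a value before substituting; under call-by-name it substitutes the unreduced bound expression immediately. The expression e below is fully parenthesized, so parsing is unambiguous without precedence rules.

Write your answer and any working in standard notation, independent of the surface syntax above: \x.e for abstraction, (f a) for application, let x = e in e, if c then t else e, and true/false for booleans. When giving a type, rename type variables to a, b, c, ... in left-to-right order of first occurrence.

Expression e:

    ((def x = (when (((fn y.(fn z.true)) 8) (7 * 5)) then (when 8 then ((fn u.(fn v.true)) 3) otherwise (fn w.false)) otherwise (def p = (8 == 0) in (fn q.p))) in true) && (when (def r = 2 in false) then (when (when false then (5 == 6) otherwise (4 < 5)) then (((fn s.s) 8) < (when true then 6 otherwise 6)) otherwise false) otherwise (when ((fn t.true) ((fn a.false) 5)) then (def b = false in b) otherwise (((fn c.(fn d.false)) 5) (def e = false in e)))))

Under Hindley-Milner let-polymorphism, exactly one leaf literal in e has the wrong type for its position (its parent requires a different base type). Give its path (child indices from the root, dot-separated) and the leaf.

Working:
\z._ : b -> Bool
\y._ : a -> b -> Bool
  unify a -> b -> Bool ~ Int -> c
  unify a ~ Int
  unify b -> Bool ~ c
_ _ : b -> Bool
  unify Int ~ Int
  unify Int ~ Int
  unify b -> Bool ~ Int -> d
  unify b ~ Int
  unify Bool ~ d
_ _ : Bool
  unify Bool ~ Bool
  unify Int ~ Bool
  FAIL: mismatch Int ~ Bool

Answer: 0.0.1.0 : 8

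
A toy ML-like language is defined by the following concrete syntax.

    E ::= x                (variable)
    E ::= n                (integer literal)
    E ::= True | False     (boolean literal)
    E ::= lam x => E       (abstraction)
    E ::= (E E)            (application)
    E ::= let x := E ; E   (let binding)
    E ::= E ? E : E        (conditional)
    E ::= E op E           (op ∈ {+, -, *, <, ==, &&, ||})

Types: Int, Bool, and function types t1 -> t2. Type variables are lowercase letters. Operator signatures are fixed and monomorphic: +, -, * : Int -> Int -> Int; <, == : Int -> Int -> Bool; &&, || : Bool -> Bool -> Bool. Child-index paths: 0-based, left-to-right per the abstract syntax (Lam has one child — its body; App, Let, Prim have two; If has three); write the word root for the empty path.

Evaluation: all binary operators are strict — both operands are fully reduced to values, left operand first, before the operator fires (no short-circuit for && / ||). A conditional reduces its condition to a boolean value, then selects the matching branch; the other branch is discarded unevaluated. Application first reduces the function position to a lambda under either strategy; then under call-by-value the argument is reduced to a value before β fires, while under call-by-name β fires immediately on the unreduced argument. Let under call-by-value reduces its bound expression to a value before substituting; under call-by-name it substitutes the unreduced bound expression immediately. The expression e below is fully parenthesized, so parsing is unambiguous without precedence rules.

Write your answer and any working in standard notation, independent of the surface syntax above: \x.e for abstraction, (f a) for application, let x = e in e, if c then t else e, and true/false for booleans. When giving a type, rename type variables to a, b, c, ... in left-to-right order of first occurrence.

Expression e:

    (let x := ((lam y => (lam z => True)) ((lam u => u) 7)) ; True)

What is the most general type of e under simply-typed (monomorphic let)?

Answer: Bool

Trace:
\z._ : b -> Bool
\y._ : a -> b -> Bool
u : c
\u._ : c -> c
  unify c -> c ~ Int -> d
  unify c ~ Int
  unify Int ~ d
_ _ : Int
  unify a -> b -> Bool ~ Int -> e
  unify a ~ Int
  unify b -> Bool ~ e
_ _ : b -> Bool
let x : b -> Bool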